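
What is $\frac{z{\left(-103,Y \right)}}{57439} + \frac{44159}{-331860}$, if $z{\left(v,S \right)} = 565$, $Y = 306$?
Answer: $- \frac{2348947901}{19061706540} \approx -0.12323$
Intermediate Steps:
$\frac{z{\left(-103,Y \right)}}{57439} + \frac{44159}{-331860} = \frac{565}{57439} + \frac{44159}{-331860} = 565 \cdot \frac{1}{57439} + 44159 \left(- \frac{1}{331860}\right) = \frac{565}{57439} - \frac{44159}{331860} = - \frac{2348947901}{19061706540}$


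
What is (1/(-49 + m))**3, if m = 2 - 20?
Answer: -1/300763 ≈ -3.3249e-6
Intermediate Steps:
m = -18
(1/(-49 + m))**3 = (1/(-49 - 18))**3 = (1/(-67))**3 = (-1/67)**3 = -1/300763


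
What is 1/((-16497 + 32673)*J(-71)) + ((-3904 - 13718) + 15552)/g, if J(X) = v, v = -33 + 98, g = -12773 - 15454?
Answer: 725503009/9892998960 ≈ 0.073335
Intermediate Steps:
g = -28227
v = 65
J(X) = 65
1/((-16497 + 32673)*J(-71)) + ((-3904 - 13718) + 15552)/g = 1/((-16497 + 32673)*65) + ((-3904 - 13718) + 15552)/(-28227) = (1/65)/16176 + (-17622 + 15552)*(-1/28227) = (1/16176)*(1/65) - 2070*(-1/28227) = 1/1051440 + 690/9409 = 725503009/9892998960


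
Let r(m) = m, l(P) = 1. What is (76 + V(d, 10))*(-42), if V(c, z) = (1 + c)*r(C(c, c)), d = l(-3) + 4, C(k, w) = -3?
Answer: -2436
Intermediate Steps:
d = 5 (d = 1 + 4 = 5)
V(c, z) = -3 - 3*c (V(c, z) = (1 + c)*(-3) = -3 - 3*c)
(76 + V(d, 10))*(-42) = (76 + (-3 - 3*5))*(-42) = (76 + (-3 - 15))*(-42) = (76 - 18)*(-42) = 58*(-42) = -2436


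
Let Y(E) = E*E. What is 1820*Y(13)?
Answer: 307580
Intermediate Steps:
Y(E) = E²
1820*Y(13) = 1820*13² = 1820*169 = 307580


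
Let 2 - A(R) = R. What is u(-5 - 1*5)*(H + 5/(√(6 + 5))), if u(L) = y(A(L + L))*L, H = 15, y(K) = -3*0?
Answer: 0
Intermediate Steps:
A(R) = 2 - R
y(K) = 0
u(L) = 0 (u(L) = 0*L = 0)
u(-5 - 1*5)*(H + 5/(√(6 + 5))) = 0*(15 + 5/(√(6 + 5))) = 0*(15 + 5/(√11)) = 0*(15 + 5*(√11/11)) = 0*(15 + 5*√11/11) = 0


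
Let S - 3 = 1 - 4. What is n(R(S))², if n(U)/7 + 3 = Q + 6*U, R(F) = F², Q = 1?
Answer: 196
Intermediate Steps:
S = 0 (S = 3 + (1 - 4) = 3 - 3 = 0)
n(U) = -14 + 42*U (n(U) = -21 + 7*(1 + 6*U) = -21 + (7 + 42*U) = -14 + 42*U)
n(R(S))² = (-14 + 42*0²)² = (-14 + 42*0)² = (-14 + 0)² = (-14)² = 196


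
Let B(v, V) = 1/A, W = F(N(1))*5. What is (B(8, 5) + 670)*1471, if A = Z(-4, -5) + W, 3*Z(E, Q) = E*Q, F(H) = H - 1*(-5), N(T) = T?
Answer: 108417113/110 ≈ 9.8561e+5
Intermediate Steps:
F(H) = 5 + H (F(H) = H + 5 = 5 + H)
Z(E, Q) = E*Q/3 (Z(E, Q) = (E*Q)/3 = E*Q/3)
W = 30 (W = (5 + 1)*5 = 6*5 = 30)
A = 110/3 (A = (⅓)*(-4)*(-5) + 30 = 20/3 + 30 = 110/3 ≈ 36.667)
B(v, V) = 3/110 (B(v, V) = 1/(110/3) = 3/110)
(B(8, 5) + 670)*1471 = (3/110 + 670)*1471 = (73703/110)*1471 = 108417113/110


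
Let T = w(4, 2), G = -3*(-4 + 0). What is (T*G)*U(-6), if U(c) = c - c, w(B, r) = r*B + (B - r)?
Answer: 0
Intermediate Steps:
w(B, r) = B - r + B*r (w(B, r) = B*r + (B - r) = B - r + B*r)
G = 12 (G = -3*(-4) = 12)
U(c) = 0
T = 10 (T = 4 - 1*2 + 4*2 = 4 - 2 + 8 = 10)
(T*G)*U(-6) = (10*12)*0 = 120*0 = 0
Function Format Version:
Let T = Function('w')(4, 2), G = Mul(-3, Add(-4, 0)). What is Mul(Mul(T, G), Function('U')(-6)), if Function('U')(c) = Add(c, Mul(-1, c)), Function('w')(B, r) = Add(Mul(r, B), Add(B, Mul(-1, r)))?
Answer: 0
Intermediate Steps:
Function('w')(B, r) = Add(B, Mul(-1, r), Mul(B, r)) (Function('w')(B, r) = Add(Mul(B, r), Add(B, Mul(-1, r))) = Add(B, Mul(-1, r), Mul(B, r)))
G = 12 (G = Mul(-3, -4) = 12)
Function('U')(c) = 0
T = 10 (T = Add(4, Mul(-1, 2), Mul(4, 2)) = Add(4, -2, 8) = 10)
Mul(Mul(T, G), Function('U')(-6)) = Mul(Mul(10, 12), 0) = Mul(120, 0) = 0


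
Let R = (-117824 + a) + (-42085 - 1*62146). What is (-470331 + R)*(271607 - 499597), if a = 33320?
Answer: 150260457340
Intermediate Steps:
R = -188735 (R = (-117824 + 33320) + (-42085 - 1*62146) = -84504 + (-42085 - 62146) = -84504 - 104231 = -188735)
(-470331 + R)*(271607 - 499597) = (-470331 - 188735)*(271607 - 499597) = -659066*(-227990) = 150260457340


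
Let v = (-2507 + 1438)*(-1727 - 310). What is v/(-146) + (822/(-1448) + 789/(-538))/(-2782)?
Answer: -589911264365667/39552217016 ≈ -14915.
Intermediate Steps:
v = 2177553 (v = -1069*(-2037) = 2177553)
v/(-146) + (822/(-1448) + 789/(-538))/(-2782) = 2177553/(-146) + (822/(-1448) + 789/(-538))/(-2782) = 2177553*(-1/146) + (822*(-1/1448) + 789*(-1/538))*(-1/2782) = -2177553/146 + (-411/724 - 789/538)*(-1/2782) = -2177553/146 - 396177/194756*(-1/2782) = -2177553/146 + 396177/541811192 = -589911264365667/39552217016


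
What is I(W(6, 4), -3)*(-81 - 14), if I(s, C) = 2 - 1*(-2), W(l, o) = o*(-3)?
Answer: -380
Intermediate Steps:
W(l, o) = -3*o
I(s, C) = 4 (I(s, C) = 2 + 2 = 4)
I(W(6, 4), -3)*(-81 - 14) = 4*(-81 - 14) = 4*(-95) = -380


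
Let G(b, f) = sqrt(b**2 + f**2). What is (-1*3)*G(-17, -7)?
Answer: -39*sqrt(2) ≈ -55.154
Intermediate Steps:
(-1*3)*G(-17, -7) = (-1*3)*sqrt((-17)**2 + (-7)**2) = -3*sqrt(289 + 49) = -39*sqrt(2)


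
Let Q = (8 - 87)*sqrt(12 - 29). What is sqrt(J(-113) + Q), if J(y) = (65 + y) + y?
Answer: sqrt(-161 - 79*I*sqrt(17)) ≈ 10.058 - 16.192*I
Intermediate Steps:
J(y) = 65 + 2*y
Q = -79*I*sqrt(17) ≈ -325.73*I
sqrt(J(-113) + Q) = sqrt((65 + 2*(-113)) - 79*I*sqrt(17)) = sqrt((65 - 226) - 79*I*sqrt(17)) = sqrt(-161 - 79*I*sqrt(17))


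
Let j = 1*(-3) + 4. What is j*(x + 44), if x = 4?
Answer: 48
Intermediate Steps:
j = 1 (j = -3 + 4 = 1)
j*(x + 44) = 1*(4 + 44) = 1*48 = 48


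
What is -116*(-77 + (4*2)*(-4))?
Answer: 12644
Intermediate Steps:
-116*(-77 + (4*2)*(-4)) = -116*(-77 + 8*(-4)) = -116*(-77 - 32) = -116*(-109) = 12644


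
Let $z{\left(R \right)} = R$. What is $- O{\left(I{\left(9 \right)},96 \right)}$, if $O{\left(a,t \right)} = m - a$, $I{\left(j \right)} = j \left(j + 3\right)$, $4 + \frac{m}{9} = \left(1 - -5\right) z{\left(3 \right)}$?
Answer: $-18$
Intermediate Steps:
$m = 126$ ($m = -36 + 9 \left(1 - -5\right) 3 = -36 + 9 \left(1 + 5\right) 3 = -36 + 9 \cdot 6 \cdot 3 = -36 + 9 \cdot 18 = -36 + 162 = 126$)
$I{\left(j \right)} = j \left(3 + j\right)$
$O{\left(a,t \right)} = 126 - a$
$- O{\left(I{\left(9 \right)},96 \right)} = - (126 - 9 \left(3 + 9\right)) = - (126 - 9 \cdot 12) = - (126 - 108) = \left(-1\right) 18 = -18$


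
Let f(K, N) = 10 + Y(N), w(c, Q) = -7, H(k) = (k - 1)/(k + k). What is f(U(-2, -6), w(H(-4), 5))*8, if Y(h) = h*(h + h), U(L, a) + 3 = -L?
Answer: 864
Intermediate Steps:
U(L, a) = -3 - L
Y(h) = 2*h**2 (Y(h) = h*(2*h) = 2*h**2)
H(k) = (-1 + k)/(2*k) (H(k) = (-1 + k)/((2*k)) = (-1 + k)*(1/(2*k)) = (-1 + k)/(2*k))
f(K, N) = 10 + 2*N**2
f(U(-2, -6), w(H(-4), 5))*8 = (10 + 2*(-7)**2)*8 = (10 + 2*49)*8 = (10 + 98)*8 = 108*8 = 864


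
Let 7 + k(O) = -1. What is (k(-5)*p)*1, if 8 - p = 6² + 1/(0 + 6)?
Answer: 676/3 ≈ 225.33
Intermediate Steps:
k(O) = -8 (k(O) = -7 - 1 = -8)
p = -169/6 (p = 8 - (6² + 1/(0 + 6)) = 8 - (36 + 1/6) = 8 - (36 + ⅙) = 8 - 1*217/6 = 8 - 217/6 = -169/6 ≈ -28.167)
(k(-5)*p)*1 = -8*(-169/6)*1 = (676/3)*1 = 676/3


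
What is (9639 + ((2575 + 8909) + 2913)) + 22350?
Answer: 46386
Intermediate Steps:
(9639 + ((2575 + 8909) + 2913)) + 22350 = (9639 + (11484 + 2913)) + 22350 = (9639 + 14397) + 22350 = 24036 + 22350 = 46386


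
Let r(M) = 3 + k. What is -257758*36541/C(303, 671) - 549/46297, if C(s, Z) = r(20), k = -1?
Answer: -218029588953632/46297 ≈ -4.7094e+9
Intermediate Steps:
r(M) = 2 (r(M) = 3 - 1 = 2)
C(s, Z) = 2
-257758*36541/C(303, 671) - 549/46297 = -257758/(2/36541) - 549/46297 = -257758/(2*(1/36541)) - 549*1/46297 = -257758/2/36541 - 549/46297 = -257758*36541/2 - 549/46297 = -4709367539 - 549/46297 = -218029588953632/46297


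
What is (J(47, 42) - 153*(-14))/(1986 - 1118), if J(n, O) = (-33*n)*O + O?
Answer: -4497/62 ≈ -72.532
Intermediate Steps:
J(n, O) = O - 33*O*n (J(n, O) = -33*O*n + O = O - 33*O*n)
(J(47, 42) - 153*(-14))/(1986 - 1118) = (42*(1 - 33*47) - 153*(-14))/(1986 - 1118) = (42*(1 - 1551) + 2142)/868 = (42*(-1550) + 2142)*(1/868) = (-65100 + 2142)*(1/868) = -62958*1/868 = -4497/62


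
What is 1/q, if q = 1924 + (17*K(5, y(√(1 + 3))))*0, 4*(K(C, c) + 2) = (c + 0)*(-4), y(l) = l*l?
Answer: 1/1924 ≈ 0.00051975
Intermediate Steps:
y(l) = l²
K(C, c) = -2 - c (K(C, c) = -2 + ((c + 0)*(-4))/4 = -2 + (c*(-4))/4 = -2 + (-4*c)/4 = -2 - c)
q = 1924 (q = 1924 + (17*(-2 - (√(1 + 3))²))*0 = 1924 + (17*(-2 - (√4)²))*0 = 1924 + (17*(-2 - 1*2²))*0 = 1924 + (17*(-2 - 1*4))*0 = 1924 + (17*(-2 - 4))*0 = 1924 + (17*(-6))*0 = 1924 - 102*0 = 1924 + 0 = 1924)
1/q = 1/1924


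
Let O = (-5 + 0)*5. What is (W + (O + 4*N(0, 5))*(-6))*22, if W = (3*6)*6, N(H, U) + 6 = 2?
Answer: 7788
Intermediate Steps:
N(H, U) = -4 (N(H, U) = -6 + 2 = -4)
W = 108 (W = 18*6 = 108)
O = -25 (O = -5*5 = -25)
(W + (O + 4*N(0, 5))*(-6))*22 = (108 + (-25 + 4*(-4))*(-6))*22 = (108 + (-25 - 16)*(-6))*22 = (108 - 41*(-6))*22 = (108 + 246)*22 = 354*22 = 7788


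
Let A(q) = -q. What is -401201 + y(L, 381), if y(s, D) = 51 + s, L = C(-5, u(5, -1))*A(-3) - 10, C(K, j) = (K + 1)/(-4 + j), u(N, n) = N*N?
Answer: -2808124/7 ≈ -4.0116e+5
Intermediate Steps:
u(N, n) = N²
C(K, j) = (1 + K)/(-4 + j)
L = -74/7 (L = ((1 - 5)/(-4 + 5²))*(-1*(-3)) - 10 = (-4/(-4 + 25))*3 - 10 = (-4/21)*3 - 10 = ((1/21)*(-4))*3 - 10 = -4/21*3 - 10 = -4/7 - 10 = -74/7 ≈ -10.571)
-401201 + y(L, 381) = -401201 + (51 - 74/7) = -401201 + 283/7 = -2808124/7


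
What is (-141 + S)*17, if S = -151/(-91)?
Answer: -215560/91 ≈ -2368.8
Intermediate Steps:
S = 151/91 (S = -151*(-1/91) = 151/91 ≈ 1.6593)
(-141 + S)*17 = (-141 + 151/91)*17 = -12680/91*17 = -215560/91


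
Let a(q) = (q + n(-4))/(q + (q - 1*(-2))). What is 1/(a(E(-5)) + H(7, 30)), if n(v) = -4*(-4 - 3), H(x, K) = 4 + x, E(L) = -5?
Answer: 8/65 ≈ 0.12308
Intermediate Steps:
n(v) = 28 (n(v) = -4*(-7) = 28)
a(q) = (28 + q)/(2 + 2*q) (a(q) = (q + 28)/(q + (q - 1*(-2))) = (28 + q)/(q + (q + 2)) = (28 + q)/(q + (2 + q)) = (28 + q)/(2 + 2*q))
1/(a(E(-5)) + H(7, 30)) = 1/((28 - 5)/(2*(1 - 5)) + (4 + 7)) = 1/((½)*23/(-4) + 11) = 1/((½)*(-¼)*23 + 11) = 1/(-23/8 + 11) = 1/(65/8) = 8/65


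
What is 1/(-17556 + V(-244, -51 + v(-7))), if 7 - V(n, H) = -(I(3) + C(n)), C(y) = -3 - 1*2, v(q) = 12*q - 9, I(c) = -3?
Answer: -1/17557 ≈ -5.6957e-5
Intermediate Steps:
v(q) = -9 + 12*q
C(y) = -5 (C(y) = -3 - 2 = -5)
V(n, H) = -1 (V(n, H) = 7 - (-1)*(-3 - 5) = 7 - (-1)*(-8) = 7 - 1*8 = 7 - 8 = -1)
1/(-17556 + V(-244, -51 + v(-7))) = 1/(-17556 - 1) = 1/(-17557) = -1/17557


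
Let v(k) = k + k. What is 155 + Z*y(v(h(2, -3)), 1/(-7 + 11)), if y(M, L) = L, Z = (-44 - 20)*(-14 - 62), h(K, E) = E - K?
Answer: 1371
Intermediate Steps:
Z = 4864 (Z = -64*(-76) = 4864)
v(k) = 2*k
155 + Z*y(v(h(2, -3)), 1/(-7 + 11)) = 155 + 4864/(-7 + 11) = 155 + 4864/4 = 155 + 4864*(1/4) = 155 + 1216 = 1371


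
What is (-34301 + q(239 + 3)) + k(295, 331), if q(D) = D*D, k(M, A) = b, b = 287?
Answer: 24550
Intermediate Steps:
k(M, A) = 287
q(D) = D²
(-34301 + q(239 + 3)) + k(295, 331) = (-34301 + (239 + 3)²) + 287 = (-34301 + 242²) + 287 = (-34301 + 58564) + 287 = 24263 + 287 = 24550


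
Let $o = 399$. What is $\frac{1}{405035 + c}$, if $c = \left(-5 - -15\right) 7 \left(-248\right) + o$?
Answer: $\frac{1}{388074} \approx 2.5768 \cdot 10^{-6}$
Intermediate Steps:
$c = -16961$ ($c = \left(-5 - -15\right) 7 \left(-248\right) + 399 = \left(-5 + 15\right) 7 \left(-248\right) + 399 = 10 \cdot 7 \left(-248\right) + 399 = 70 \left(-248\right) + 399 = -17360 + 399 = -16961$)
$\frac{1}{405035 + c} = \frac{1}{405035 - 16961} = \frac{1}{388074}$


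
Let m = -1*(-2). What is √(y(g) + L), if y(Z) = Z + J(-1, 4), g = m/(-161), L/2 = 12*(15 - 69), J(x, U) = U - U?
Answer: 323*I*√322/161 ≈ 36.0*I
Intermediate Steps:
J(x, U) = 0
m = 2
L = -1296 (L = 2*(12*(15 - 69)) = 2*(12*(-54)) = 2*(-648) = -1296)
g = -2/161 (g = 2/(-161) = 2*(-1/161) = -2/161 ≈ -0.012422)
y(Z) = Z (y(Z) = Z + 0 = Z)
√(y(g) + L) = √(-2/161 - 1296) = √(-208658/161) = 323*I*√322/161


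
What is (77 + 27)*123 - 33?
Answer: 12759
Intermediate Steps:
(77 + 27)*123 - 33 = 104*123 - 33 = 12792 - 33 = 12759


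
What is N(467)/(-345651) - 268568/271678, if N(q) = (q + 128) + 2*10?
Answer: -15499646623/15650962063 ≈ -0.99033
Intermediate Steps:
N(q) = 148 + q (N(q) = (128 + q) + 20 = 148 + q)
N(467)/(-345651) - 268568/271678 = (148 + 467)/(-345651) - 268568/271678 = 615*(-1/345651) - 268568*1/271678 = -205/115217 - 134284/135839 = -15499646623/15650962063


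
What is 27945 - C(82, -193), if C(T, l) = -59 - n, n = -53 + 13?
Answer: 27964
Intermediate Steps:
n = -40
C(T, l) = -19 (C(T, l) = -59 - 1*(-40) = -59 + 40 = -19)
27945 - C(82, -193) = 27945 - 1*(-19) = 27945 + 19 = 27964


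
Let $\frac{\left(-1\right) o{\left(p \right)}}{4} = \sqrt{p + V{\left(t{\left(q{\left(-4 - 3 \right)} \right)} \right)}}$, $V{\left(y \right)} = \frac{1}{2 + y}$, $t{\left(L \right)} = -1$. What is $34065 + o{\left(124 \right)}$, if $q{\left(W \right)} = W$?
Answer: $34065 - 20 \sqrt{5} \approx 34020.0$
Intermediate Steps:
$o{\left(p \right)} = - 4 \sqrt{1 + p}$ ($o{\left(p \right)} = - 4 \sqrt{p + \frac{1}{2 - 1}} = - 4 \sqrt{p + 1^{-1}} = - 4 \sqrt{p + 1} = - 4 \sqrt{1 + p}$)
$34065 + o{\left(124 \right)} = 34065 - 4 \sqrt{1 + 124} = 34065 - 4 \sqrt{125} = 34065 - 4 \cdot 5 \sqrt{5} = 34065 - 20 \sqrt{5}$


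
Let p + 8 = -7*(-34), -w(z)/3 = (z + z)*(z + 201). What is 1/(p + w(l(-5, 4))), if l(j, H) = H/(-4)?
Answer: 1/1430 ≈ 0.00069930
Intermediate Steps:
l(j, H) = -H/4 (l(j, H) = H*(-¼) = -H/4)
w(z) = -6*z*(201 + z) (w(z) = -3*(z + z)*(z + 201) = -3*2*z*(201 + z) = -6*z*(201 + z))
p = 230 (p = -8 - 7*(-34) = -8 + 238 = 230)
1/(p + w(l(-5, 4))) = 1/(230 - 6*(-¼*4)*(201 - ¼*4)) = 1/(230 - 6*(-1)*(201 - 1)) = 1/(230 - 6*(-1)*200) = 1/(230 + 1200) = 1/1430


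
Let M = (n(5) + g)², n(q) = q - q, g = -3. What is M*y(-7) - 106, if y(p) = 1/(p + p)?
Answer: -1493/14 ≈ -106.64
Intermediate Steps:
y(p) = 1/(2*p)
n(q) = 0
M = 9 (M = (0 - 3)² = (-3)² = 9)
M*y(-7) - 106 = 9*((½)/(-7)) - 106 = 9*((½)*(-⅐)) - 106 = 9*(-1/14) - 106 = -9/14 - 106 = -1493/14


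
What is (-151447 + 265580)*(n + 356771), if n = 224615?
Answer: 66355328338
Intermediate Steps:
(-151447 + 265580)*(n + 356771) = (-151447 + 265580)*(224615 + 356771) = 114133*581386 = 66355328338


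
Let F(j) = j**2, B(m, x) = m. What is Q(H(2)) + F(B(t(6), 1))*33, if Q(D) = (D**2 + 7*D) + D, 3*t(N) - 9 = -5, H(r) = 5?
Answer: 371/3 ≈ 123.67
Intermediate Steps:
t(N) = 4/3 (t(N) = 3 + (1/3)*(-5) = 3 - 5/3 = 4/3)
Q(D) = D**2 + 8*D
Q(H(2)) + F(B(t(6), 1))*33 = 5*(8 + 5) + (4/3)**2*33 = 5*13 + (16/9)*33 = 65 + 176/3 = 371/3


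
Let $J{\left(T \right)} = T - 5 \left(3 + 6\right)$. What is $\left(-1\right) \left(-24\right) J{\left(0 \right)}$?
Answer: $-1080$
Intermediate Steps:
$J{\left(T \right)} = -45 + T$ ($J{\left(T \right)} = T - 5 \cdot 9 = T - 45 = -45 + T$)
$\left(-1\right) \left(-24\right) J{\left(0 \right)} = \left(-1\right) \left(-24\right) \left(-45 + 0\right) = 24 \left(-45\right) = -1080$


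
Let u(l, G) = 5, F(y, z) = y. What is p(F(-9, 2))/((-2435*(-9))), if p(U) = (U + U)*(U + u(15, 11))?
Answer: 8/2435 ≈ 0.0032854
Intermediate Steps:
p(U) = 2*U*(5 + U) (p(U) = (U + U)*(U + 5) = (2*U)*(5 + U) = 2*U*(5 + U))
p(F(-9, 2))/((-2435*(-9))) = (2*(-9)*(5 - 9))/((-2435*(-9))) = (2*(-9)*(-4))/21915 = 72*(1/21915) = 8/2435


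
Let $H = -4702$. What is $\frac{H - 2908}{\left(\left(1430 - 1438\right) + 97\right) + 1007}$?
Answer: $- \frac{3805}{548} \approx -6.9434$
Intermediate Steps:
$\frac{H - 2908}{\left(\left(1430 - 1438\right) + 97\right) + 1007} = \frac{-4702 - 2908}{\left(\left(1430 - 1438\right) + 97\right) + 1007} = - \frac{7610}{\left(-8 + 97\right) + 1007} = - \frac{7610}{89 + 1007} = - \frac{7610}{1096} = \left(-7610\right) \frac{1}{1096} = - \frac{3805}{548}$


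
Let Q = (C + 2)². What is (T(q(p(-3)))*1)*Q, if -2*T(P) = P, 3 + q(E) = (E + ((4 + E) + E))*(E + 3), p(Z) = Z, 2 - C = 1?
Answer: 27/2 ≈ 13.500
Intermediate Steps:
C = 1 (C = 2 - 1*1 = 2 - 1 = 1)
q(E) = -3 + (3 + E)*(4 + 3*E) (q(E) = -3 + (E + ((4 + E) + E))*(E + 3) = -3 + (E + (4 + 2*E))*(3 + E) = -3 + (4 + 3*E)*(3 + E) = -3 + (3 + E)*(4 + 3*E))
T(P) = -P/2
Q = 9 (Q = (1 + 2)² = 3² = 9)
(T(q(p(-3)))*1)*Q = (-(9 + 3*(-3)² + 13*(-3))/2*1)*9 = (-(9 + 3*9 - 39)/2*1)*9 = (-(9 + 27 - 39)/2*1)*9 = (-½*(-3)*1)*9 = ((3/2)*1)*9 = (3/2)*9 = 27/2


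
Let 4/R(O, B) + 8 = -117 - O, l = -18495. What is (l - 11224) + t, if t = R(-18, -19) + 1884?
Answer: -2978349/107 ≈ -27835.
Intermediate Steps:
R(O, B) = 4/(-125 - O) (R(O, B) = 4/(-8 + (-117 - O)) = 4/(-125 - O))
t = 201584/107 (t = -4/(125 - 18) + 1884 = -4/107 + 1884 = 201584/107 ≈ 1884.0)
(l - 11224) + t = (-18495 - 11224) + 201584/107 = -29719 + 201584/107 = -2978349/107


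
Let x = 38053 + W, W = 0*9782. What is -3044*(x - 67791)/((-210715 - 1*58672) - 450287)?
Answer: -45261236/359837 ≈ -125.78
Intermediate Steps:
W = 0
x = 38053 (x = 38053 + 0 = 38053)
-3044*(x - 67791)/((-210715 - 1*58672) - 450287) = -3044*(38053 - 67791)/((-210715 - 1*58672) - 450287) = -3044*(-29738/((-210715 - 58672) - 450287)) = -3044*(-29738/(-269387 - 450287)) = -3044/((-719674*(-1/29738))) = -3044/359837/14869 = -3044*14869/359837 = -45261236/359837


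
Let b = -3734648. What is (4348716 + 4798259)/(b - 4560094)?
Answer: -9146975/8294742 ≈ -1.1027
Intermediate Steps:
(4348716 + 4798259)/(b - 4560094) = (4348716 + 4798259)/(-3734648 - 4560094) = 9146975/(-8294742) = 9146975*(-1/8294742) = -9146975/8294742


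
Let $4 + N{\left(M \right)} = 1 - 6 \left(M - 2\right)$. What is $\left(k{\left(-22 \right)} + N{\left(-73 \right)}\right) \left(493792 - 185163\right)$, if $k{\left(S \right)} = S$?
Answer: $131167325$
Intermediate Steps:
$N{\left(M \right)} = 9 - 6 M$ ($N{\left(M \right)} = -4 - \left(-1 + 6 \left(M - 2\right)\right) = -4 - \left(-1 + 6 \left(-2 + M\right)\right) = -4 + \left(1 - \left(-12 + 6 M\right)\right) = -4 - \left(-13 + 6 M\right) = 9 - 6 M$)
$\left(k{\left(-22 \right)} + N{\left(-73 \right)}\right) \left(493792 - 185163\right) = \left(-22 + \left(9 - -438\right)\right) \left(493792 - 185163\right) = \left(-22 + \left(9 + 438\right)\right) 308629 = \left(-22 + 447\right) 308629 = 425 \cdot 308629 = 131167325$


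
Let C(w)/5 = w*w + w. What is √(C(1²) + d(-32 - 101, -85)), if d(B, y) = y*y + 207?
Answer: 61*√2 ≈ 86.267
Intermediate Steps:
d(B, y) = 207 + y² (d(B, y) = y² + 207 = 207 + y²)
C(w) = 5*w + 5*w² (C(w) = 5*(w*w + w) = 5*(w² + w) = 5*(w + w²) = 5*w + 5*w²)
√(C(1²) + d(-32 - 101, -85)) = √(5*1²*(1 + 1²) + (207 + (-85)²)) = √(5*1*(1 + 1) + (207 + 7225)) = √(5*1*2 + 7432) = √(10 + 7432) = √7442 = 61*√2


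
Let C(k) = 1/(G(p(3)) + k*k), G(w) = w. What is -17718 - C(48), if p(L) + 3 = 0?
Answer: -40769119/2301 ≈ -17718.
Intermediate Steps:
p(L) = -3 (p(L) = -3 + 0 = -3)
C(k) = 1/(-3 + k**2) (C(k) = 1/(-3 + k*k) = 1/(-3 + k**2))
-17718 - C(48) = -17718 - 1/(-3 + 48**2) = -17718 - 1/(-3 + 2304) = -17718 - 1/2301 = -40769119/2301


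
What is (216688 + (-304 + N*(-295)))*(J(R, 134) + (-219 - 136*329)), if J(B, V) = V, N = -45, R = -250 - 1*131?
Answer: -10295383311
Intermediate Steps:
R = -381 (R = -250 - 131 = -381)
(216688 + (-304 + N*(-295)))*(J(R, 134) + (-219 - 136*329)) = (216688 + (-304 - 45*(-295)))*(134 + (-219 - 136*329)) = (216688 + (-304 + 13275))*(134 + (-219 - 44744)) = (216688 + 12971)*(134 - 44963) = 229659*(-44829) = -10295383311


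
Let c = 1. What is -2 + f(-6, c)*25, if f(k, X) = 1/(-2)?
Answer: -29/2 ≈ -14.500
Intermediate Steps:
f(k, X) = -1/2
-2 + f(-6, c)*25 = -2 - 1/2*25 = -2 - 25/2 = -29/2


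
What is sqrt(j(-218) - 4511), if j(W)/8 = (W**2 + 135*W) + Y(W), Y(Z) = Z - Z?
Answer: sqrt(140241) ≈ 374.49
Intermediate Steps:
Y(Z) = 0
j(W) = 8*W**2 + 1080*W (j(W) = 8*((W**2 + 135*W) + 0) = 8*(W**2 + 135*W) = 8*W**2 + 1080*W)
sqrt(j(-218) - 4511) = sqrt(8*(-218)*(135 - 218) - 4511) = sqrt(8*(-218)*(-83) - 4511) = sqrt(144752 - 4511) = sqrt(140241)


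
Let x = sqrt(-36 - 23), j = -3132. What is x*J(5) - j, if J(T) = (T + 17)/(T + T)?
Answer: 3132 + 11*I*sqrt(59)/5 ≈ 3132.0 + 16.899*I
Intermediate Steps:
J(T) = (17 + T)/(2*T) (J(T) = (17 + T)/((2*T)) = (17 + T)*(1/(2*T)) = (17 + T)/(2*T))
x = I*sqrt(59) (x = sqrt(-59) = I*sqrt(59) ≈ 7.6811*I)
x*J(5) - j = (I*sqrt(59))*((1/2)*(17 + 5)/5) - 1*(-3132) = (I*sqrt(59))*((1/2)*(1/5)*22) + 3132 = (I*sqrt(59))*(11/5) + 3132 = 11*I*sqrt(59)/5 + 3132 = 3132 + 11*I*sqrt(59)/5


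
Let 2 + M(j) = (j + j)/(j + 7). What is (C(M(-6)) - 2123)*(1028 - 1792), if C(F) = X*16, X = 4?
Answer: 1573076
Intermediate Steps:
M(j) = -2 + 2*j/(7 + j) (M(j) = -2 + (j + j)/(j + 7) = -2 + (2*j)/(7 + j) = -2 + 2*j/(7 + j))
C(F) = 64 (C(F) = 4*16 = 64)
(C(M(-6)) - 2123)*(1028 - 1792) = (64 - 2123)*(1028 - 1792) = -2059*(-764) = 1573076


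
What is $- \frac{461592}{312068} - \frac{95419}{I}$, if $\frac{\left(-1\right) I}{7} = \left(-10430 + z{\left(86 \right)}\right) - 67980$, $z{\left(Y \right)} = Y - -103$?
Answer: $- \frac{70630132829}{42717974299} \approx -1.6534$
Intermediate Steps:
$z{\left(Y \right)} = 103 + Y$ ($z{\left(Y \right)} = Y + 103 = 103 + Y$)
$I = 547547$ ($I = - 7 \left(\left(-10430 + \left(103 + 86\right)\right) - 67980\right) = - 7 \left(\left(-10430 + 189\right) - 67980\right) = - 7 \left(-10241 - 67980\right) = \left(-7\right) \left(-78221\right) = 547547$)
$- \frac{461592}{312068} - \frac{95419}{I} = - \frac{461592}{312068} - \frac{95419}{547547} = \left(-461592\right) \frac{1}{312068} - \frac{95419}{547547} = - \frac{115398}{78017} - \frac{95419}{547547} = - \frac{70630132829}{42717974299}$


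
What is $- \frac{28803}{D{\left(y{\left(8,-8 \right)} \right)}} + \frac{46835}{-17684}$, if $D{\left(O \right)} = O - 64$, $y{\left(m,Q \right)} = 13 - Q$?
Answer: $\frac{507338347}{760412} \approx 667.19$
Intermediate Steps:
$D{\left(O \right)} = -64 + O$ ($D{\left(O \right)} = O - 64 = -64 + O$)
$- \frac{28803}{D{\left(y{\left(8,-8 \right)} \right)}} + \frac{46835}{-17684} = - \frac{28803}{-64 + \left(13 - -8\right)} + \frac{46835}{-17684} = - \frac{28803}{-64 + \left(13 + 8\right)} + 46835 \left(- \frac{1}{17684}\right) = - \frac{28803}{-64 + 21} - \frac{46835}{17684} = - \frac{28803}{-43} - \frac{46835}{17684} = \left(-28803\right) \left(- \frac{1}{43}\right) - \frac{46835}{17684} = \frac{28803}{43} - \frac{46835}{17684} = \frac{507338347}{760412}$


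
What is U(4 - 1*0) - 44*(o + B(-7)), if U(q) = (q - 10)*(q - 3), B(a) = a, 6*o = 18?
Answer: 170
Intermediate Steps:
o = 3 (o = (⅙)*18 = 3)
U(q) = (-10 + q)*(-3 + q)
U(4 - 1*0) - 44*(o + B(-7)) = (30 + (4 - 1*0)² - 13*(4 - 1*0)) - 44*(3 - 7) = (30 + (4 + 0)² - 13*(4 + 0)) - 44*(-4) = (30 + 4² - 13*4) + 176 = (30 + 16 - 52) + 176 = -6 + 176 = 170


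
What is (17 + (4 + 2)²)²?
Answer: 2809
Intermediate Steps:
(17 + (4 + 2)²)² = (17 + 6²)² = (17 + 36)² = 53² = 2809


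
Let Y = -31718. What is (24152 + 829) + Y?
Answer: -6737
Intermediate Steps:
(24152 + 829) + Y = (24152 + 829) - 31718 = 24981 - 31718 = -6737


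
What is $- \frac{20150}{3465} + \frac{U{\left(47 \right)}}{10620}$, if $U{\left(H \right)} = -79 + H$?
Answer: $- \frac{1189466}{204435} \approx -5.8183$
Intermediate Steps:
$- \frac{20150}{3465} + \frac{U{\left(47 \right)}}{10620} = - \frac{20150}{3465} + \frac{-79 + 47}{10620} = \left(-20150\right) \frac{1}{3465} - \frac{8}{2655} = - \frac{4030}{693} - \frac{8}{2655} = - \frac{1189466}{204435}$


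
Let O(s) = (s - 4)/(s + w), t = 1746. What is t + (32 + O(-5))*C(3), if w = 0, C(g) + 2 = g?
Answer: 8899/5 ≈ 1779.8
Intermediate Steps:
C(g) = -2 + g
O(s) = (-4 + s)/s (O(s) = (s - 4)/(s + 0) = (-4 + s)/s)
t + (32 + O(-5))*C(3) = 1746 + (32 + (-4 - 5)/(-5))*(-2 + 3) = 1746 + (32 - ⅕*(-9))*1 = 1746 + (32 + 9/5)*1 = 1746 + (169/5)*1 = 1746 + 169/5 = 8899/5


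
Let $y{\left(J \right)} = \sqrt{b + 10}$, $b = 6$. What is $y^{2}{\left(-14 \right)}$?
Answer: $16$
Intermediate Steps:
$y{\left(J \right)} = 4$ ($y{\left(J \right)} = \sqrt{6 + 10} = \sqrt{16} = 4$)
$y^{2}{\left(-14 \right)} = 4^{2} = 16$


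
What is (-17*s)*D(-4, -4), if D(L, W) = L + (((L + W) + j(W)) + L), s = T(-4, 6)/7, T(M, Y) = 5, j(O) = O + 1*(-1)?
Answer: 255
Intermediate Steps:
j(O) = -1 + O (j(O) = O - 1 = -1 + O)
s = 5/7 ≈ 0.71429
D(L, W) = -1 + 2*W + 3*L (D(L, W) = L + (((L + W) + (-1 + W)) + L) = L + ((-1 + L + 2*W) + L) = L + (-1 + 2*L + 2*W) = -1 + 2*W + 3*L)
(-17*s)*D(-4, -4) = (-17*5/7)*(-1 + 2*(-4) + 3*(-4)) = -85*(-1 - 8 - 12)/7 = -85/7*(-21) = 255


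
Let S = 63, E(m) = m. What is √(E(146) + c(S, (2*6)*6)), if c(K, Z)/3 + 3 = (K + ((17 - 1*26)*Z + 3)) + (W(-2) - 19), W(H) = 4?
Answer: I*√1654 ≈ 40.669*I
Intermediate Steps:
c(K, Z) = -45 - 27*Z + 3*K (c(K, Z) = -9 + 3*((K + ((17 - 1*26)*Z + 3)) + (4 - 19)) = -9 + 3*((K + ((17 - 26)*Z + 3)) - 15) = -9 + 3*((K + (-9*Z + 3)) - 15) = -9 + 3*((K + (3 - 9*Z)) - 15) = -9 + 3*((3 + K - 9*Z) - 15) = -9 + 3*(-12 + K - 9*Z) = -9 + (-36 - 27*Z + 3*K) = -45 - 27*Z + 3*K)
√(E(146) + c(S, (2*6)*6)) = √(146 + (-45 - 27*2*6*6 + 3*63)) = √(146 + (-45 - 324*6 + 189)) = √(146 + (-45 - 27*72 + 189)) = √(146 + (-45 - 1944 + 189)) = √(146 - 1800) = √(-1654) = I*√1654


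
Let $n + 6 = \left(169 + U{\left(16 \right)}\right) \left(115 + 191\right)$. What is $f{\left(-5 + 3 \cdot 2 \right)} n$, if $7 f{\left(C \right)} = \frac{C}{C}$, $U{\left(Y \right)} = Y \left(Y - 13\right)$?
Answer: $\frac{66396}{7} \approx 9485.1$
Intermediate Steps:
$U{\left(Y \right)} = Y \left(-13 + Y\right)$
$f{\left(C \right)} = \frac{1}{7}$ ($f{\left(C \right)} = \frac{C \frac{1}{C}}{7} = \frac{1}{7} \cdot 1 = \frac{1}{7}$)
$n = 66396$ ($n = -6 + \left(169 + 16 \left(-13 + 16\right)\right) \left(115 + 191\right) = -6 + \left(169 + 16 \cdot 3\right) 306 = -6 + \left(169 + 48\right) 306 = -6 + 217 \cdot 306 = -6 + 66402 = 66396$)
$f{\left(-5 + 3 \cdot 2 \right)} n = \frac{1}{7} \cdot 66396 = \frac{66396}{7}$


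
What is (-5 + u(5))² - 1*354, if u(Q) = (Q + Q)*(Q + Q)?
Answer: 8671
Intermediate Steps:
u(Q) = 4*Q² (u(Q) = (2*Q)*(2*Q) = 4*Q²)
(-5 + u(5))² - 1*354 = (-5 + 4*5²)² - 1*354 = (-5 + 4*25)² - 354 = (-5 + 100)² - 354 = 95² - 354 = 9025 - 354 = 8671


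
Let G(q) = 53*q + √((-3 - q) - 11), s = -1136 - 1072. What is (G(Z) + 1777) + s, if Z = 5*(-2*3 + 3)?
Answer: -1225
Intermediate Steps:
s = -2208
Z = -15 (Z = 5*(-6 + 3) = 5*(-3) = -15)
G(q) = √(-14 - q) + 53*q (G(q) = 53*q + √(-14 - q) = √(-14 - q) + 53*q)
(G(Z) + 1777) + s = ((√(-14 - 1*(-15)) + 53*(-15)) + 1777) - 2208 = ((√(-14 + 15) - 795) + 1777) - 2208 = ((√1 - 795) + 1777) - 2208 = ((1 - 795) + 1777) - 2208 = (-794 + 1777) - 2208 = 983 - 2208 = -1225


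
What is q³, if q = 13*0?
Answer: 0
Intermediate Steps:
q = 0
q³ = 0³ = 0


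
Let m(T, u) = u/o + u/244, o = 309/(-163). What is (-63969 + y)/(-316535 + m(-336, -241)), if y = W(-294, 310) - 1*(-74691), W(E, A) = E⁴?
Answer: -563298053705928/23855962277 ≈ -23612.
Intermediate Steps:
o = -309/163 (o = 309*(-1/163) = -309/163 ≈ -1.8957)
y = 7471256787 (y = (-294)⁴ - 1*(-74691) = 7471182096 + 74691 = 7471256787)
m(T, u) = -39463*u/75396 (m(T, u) = u/(-309/163) + u/244 = u*(-163/309) + u*(1/244) = -163*u/309 + u/244 = -39463*u/75396)
(-63969 + y)/(-316535 + m(-336, -241)) = (-63969 + 7471256787)/(-316535 - 39463/75396*(-241)) = 7471192818/(-316535 + 9510583/75396) = 7471192818/(-23855962277/75396) = 7471192818*(-75396/23855962277) = -563298053705928/23855962277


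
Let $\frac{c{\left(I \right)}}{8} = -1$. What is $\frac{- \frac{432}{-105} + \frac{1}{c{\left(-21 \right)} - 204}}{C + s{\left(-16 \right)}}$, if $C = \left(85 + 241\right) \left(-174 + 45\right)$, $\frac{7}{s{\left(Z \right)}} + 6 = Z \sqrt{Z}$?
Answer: $- \frac{529868231481}{5422243899454774} - \frac{487888 i}{1936515678376705} \approx -9.7721 \cdot 10^{-5} - 2.5194 \cdot 10^{-10} i$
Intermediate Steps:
$c{\left(I \right)} = -8$ ($c{\left(I \right)} = 8 \left(-1\right) = -8$)
$s{\left(Z \right)} = \frac{7}{-6 + Z^{\frac{3}{2}}}$ ($s{\left(Z \right)} = \frac{7}{-6 + Z \sqrt{Z}} = \frac{7}{-6 + Z^{\frac{3}{2}}}$)
$C = -42054$ ($C = 326 \left(-129\right) = -42054$)
$\frac{- \frac{432}{-105} + \frac{1}{c{\left(-21 \right)} - 204}}{C + s{\left(-16 \right)}} = \frac{- \frac{432}{-105} + \frac{1}{-8 - 204}}{-42054 + \frac{7}{-6 + \left(-16\right)^{\frac{3}{2}}}} = \frac{\left(-432\right) \left(- \frac{1}{105}\right) + \frac{1}{-212}}{-42054 + \frac{7}{-6 - 64 i}} = \frac{\frac{144}{35} - \frac{1}{212}}{-42054 + 7 \frac{-6 + 64 i}{4132}} = \frac{30493}{7420 \left(-42054 + \frac{7 \left(-6 + 64 i\right)}{4132}\right)}$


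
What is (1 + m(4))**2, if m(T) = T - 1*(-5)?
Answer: 100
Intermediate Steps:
m(T) = 5 + T (m(T) = T + 5 = 5 + T)
(1 + m(4))**2 = (1 + (5 + 4))**2 = (1 + 9)**2 = 10**2 = 100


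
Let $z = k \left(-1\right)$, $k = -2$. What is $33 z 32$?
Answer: $2112$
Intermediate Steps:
$z = 2$ ($z = \left(-2\right) \left(-1\right) = 2$)
$33 z 32 = 33 \cdot 2 \cdot 32 = 66 \cdot 32 = 2112$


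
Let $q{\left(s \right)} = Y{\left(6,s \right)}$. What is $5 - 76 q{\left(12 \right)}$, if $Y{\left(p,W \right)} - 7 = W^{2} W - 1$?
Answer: $-131779$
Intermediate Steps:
$Y{\left(p,W \right)} = 6 + W^{3}$ ($Y{\left(p,W \right)} = 7 + \left(W^{2} W - 1\right) = 7 + \left(W^{3} - 1\right) = 7 + \left(-1 + W^{3}\right) = 6 + W^{3}$)
$q{\left(s \right)} = 6 + s^{3}$
$5 - 76 q{\left(12 \right)} = 5 - 76 \left(6 + 12^{3}\right) = 5 - 76 \left(6 + 1728\right) = 5 - 131784 = -131779$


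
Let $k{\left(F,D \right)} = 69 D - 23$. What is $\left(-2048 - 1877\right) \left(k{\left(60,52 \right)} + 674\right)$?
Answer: $-16638075$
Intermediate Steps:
$k{\left(F,D \right)} = -23 + 69 D$
$\left(-2048 - 1877\right) \left(k{\left(60,52 \right)} + 674\right) = \left(-2048 - 1877\right) \left(\left(-23 + 69 \cdot 52\right) + 674\right) = - 3925 \left(\left(-23 + 3588\right) + 674\right) = - 3925 \left(3565 + 674\right) = \left(-3925\right) 4239 = -16638075$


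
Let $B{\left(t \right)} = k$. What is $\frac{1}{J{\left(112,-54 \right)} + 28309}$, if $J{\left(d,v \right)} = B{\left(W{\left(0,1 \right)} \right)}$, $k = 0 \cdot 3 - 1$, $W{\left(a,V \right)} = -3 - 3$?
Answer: $\frac{1}{28308} \approx 3.5326 \cdot 10^{-5}$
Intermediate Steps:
$W{\left(a,V \right)} = -6$
$k = -1$ ($k = 0 - 1 = -1$)
$B{\left(t \right)} = -1$
$J{\left(d,v \right)} = -1$
$\frac{1}{J{\left(112,-54 \right)} + 28309} = \frac{1}{-1 + 28309} = \frac{1}{28308}$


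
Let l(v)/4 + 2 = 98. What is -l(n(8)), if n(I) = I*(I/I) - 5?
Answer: -384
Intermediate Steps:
n(I) = -5 + I (n(I) = I*1 - 5 = I - 5 = -5 + I)
l(v) = 384 (l(v) = -8 + 4*98 = -8 + 392 = 384)
-l(n(8)) = -1*384 = -384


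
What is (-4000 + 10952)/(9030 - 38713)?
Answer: -6952/29683 ≈ -0.23421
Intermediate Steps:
(-4000 + 10952)/(9030 - 38713) = 6952/(-29683) = 6952*(-1/29683) = -6952/29683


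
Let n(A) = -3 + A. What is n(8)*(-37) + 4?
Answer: -181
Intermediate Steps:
n(8)*(-37) + 4 = (-3 + 8)*(-37) + 4 = 5*(-37) + 4 = -185 + 4 = -181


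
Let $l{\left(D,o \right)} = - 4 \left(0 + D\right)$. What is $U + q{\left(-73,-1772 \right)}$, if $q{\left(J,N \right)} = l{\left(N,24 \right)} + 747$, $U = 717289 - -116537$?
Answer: $841661$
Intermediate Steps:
$l{\left(D,o \right)} = - 4 D$
$U = 833826$ ($U = 717289 + 116537 = 833826$)
$q{\left(J,N \right)} = 747 - 4 N$ ($q{\left(J,N \right)} = - 4 N + 747 = 747 - 4 N$)
$U + q{\left(-73,-1772 \right)} = 833826 + \left(747 - -7088\right) = 833826 + \left(747 + 7088\right) = 833826 + 7835 = 841661$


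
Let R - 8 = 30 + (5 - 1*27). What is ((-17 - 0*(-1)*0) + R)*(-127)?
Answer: 127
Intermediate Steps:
R = 16 (R = 8 + (30 + (5 - 1*27)) = 8 + (30 + (5 - 27)) = 8 + (30 - 22) = 8 + 8 = 16)
((-17 - 0*(-1)*0) + R)*(-127) = ((-17 - 0*(-1)*0) + 16)*(-127) = ((-17 - 0*0) + 16)*(-127) = ((-17 - 1*0) + 16)*(-127) = ((-17 + 0) + 16)*(-127) = (-17 + 16)*(-127) = -1*(-127) = 127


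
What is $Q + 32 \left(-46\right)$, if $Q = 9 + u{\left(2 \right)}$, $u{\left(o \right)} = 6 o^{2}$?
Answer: $-1439$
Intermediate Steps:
$Q = 33$ ($Q = 9 + 6 \cdot 2^{2} = 9 + 6 \cdot 4 = 9 + 24 = 33$)
$Q + 32 \left(-46\right) = 33 + 32 \left(-46\right) = 33 - 1472 = -1439$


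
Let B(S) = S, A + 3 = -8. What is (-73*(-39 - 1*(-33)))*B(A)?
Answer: -4818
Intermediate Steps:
A = -11 (A = -3 - 8 = -11)
(-73*(-39 - 1*(-33)))*B(A) = -73*(-39 - 1*(-33))*(-11) = -73*(-39 + 33)*(-11) = -73*(-6)*(-11) = 438*(-11) = -4818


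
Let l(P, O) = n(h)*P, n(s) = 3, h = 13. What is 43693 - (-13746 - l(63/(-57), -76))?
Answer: 1091278/19 ≈ 57436.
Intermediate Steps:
l(P, O) = 3*P
43693 - (-13746 - l(63/(-57), -76)) = 43693 - (-13746 - 3*63/(-57)) = 43693 - (-13746 - 3*63*(-1/57)) = 43693 - (-13746 - 3*(-21)/19) = 43693 - (-13746 - 1*(-63/19)) = 43693 - (-13746 + 63/19) = 43693 - 1*(-261111/19) = 43693 + 261111/19 = 1091278/19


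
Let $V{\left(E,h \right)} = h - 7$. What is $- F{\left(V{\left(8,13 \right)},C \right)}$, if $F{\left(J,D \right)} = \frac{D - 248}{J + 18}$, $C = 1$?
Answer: $\frac{247}{24} \approx 10.292$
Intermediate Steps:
$V{\left(E,h \right)} = -7 + h$
$F{\left(J,D \right)} = \frac{-248 + D}{18 + J}$
$- F{\left(V{\left(8,13 \right)},C \right)} = - \frac{-248 + 1}{18 + \left(-7 + 13\right)} = - \frac{-247}{18 + 6} = - \frac{-247}{24} = \left(-1\right) \left(- \frac{247}{24}\right) = \frac{247}{24}$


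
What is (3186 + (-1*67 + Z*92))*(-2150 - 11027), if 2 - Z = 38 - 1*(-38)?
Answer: 48609953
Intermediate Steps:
Z = -74 (Z = 2 - (38 - 1*(-38)) = 2 - (38 + 38) = 2 - 1*76 = 2 - 76 = -74)
(3186 + (-1*67 + Z*92))*(-2150 - 11027) = (3186 + (-1*67 - 74*92))*(-2150 - 11027) = (3186 + (-67 - 6808))*(-13177) = (3186 - 6875)*(-13177) = -3689*(-13177) = 48609953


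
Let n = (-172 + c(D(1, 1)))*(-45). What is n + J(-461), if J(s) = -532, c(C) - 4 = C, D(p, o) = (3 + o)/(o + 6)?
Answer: 49016/7 ≈ 7002.3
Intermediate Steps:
D(p, o) = (3 + o)/(6 + o)
c(C) = 4 + C
n = 52740/7 (n = (-172 + (4 + (3 + 1)/(6 + 1)))*(-45) = (-172 + (4 + 4/7))*(-45) = (-172 + 32/7)*(-45) = -1172/7*(-45) = 52740/7 ≈ 7534.3)
n + J(-461) = 52740/7 - 532 = 49016/7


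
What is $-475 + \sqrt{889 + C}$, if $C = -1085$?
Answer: $-475 + 14 i \approx -475.0 + 14.0 i$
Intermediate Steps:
$-475 + \sqrt{889 + C} = -475 + \sqrt{889 - 1085} = -475 + \sqrt{-196} = -475 + 14 i$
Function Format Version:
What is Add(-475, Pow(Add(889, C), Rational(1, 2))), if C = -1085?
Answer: Add(-475, Mul(14, I)) ≈ Add(-475.00, Mul(14.000, I))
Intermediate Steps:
Add(-475, Pow(Add(889, C), Rational(1, 2))) = Add(-475, Pow(Add(889, -1085), Rational(1, 2))) = Add(-475, Pow(-196, Rational(1, 2))) = Add(-475, Mul(14, I))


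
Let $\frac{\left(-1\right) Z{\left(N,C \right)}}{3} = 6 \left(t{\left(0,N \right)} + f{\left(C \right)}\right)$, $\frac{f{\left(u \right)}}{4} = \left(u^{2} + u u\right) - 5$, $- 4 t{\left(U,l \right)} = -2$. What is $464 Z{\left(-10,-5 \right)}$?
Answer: $-1507536$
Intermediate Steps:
$t{\left(U,l \right)} = \frac{1}{2}$ ($t{\left(U,l \right)} = \left(- \frac{1}{4}\right) \left(-2\right) = \frac{1}{2}$)
$f{\left(u \right)} = -20 + 8 u^{2}$ ($f{\left(u \right)} = 4 \left(\left(u^{2} + u u\right) - 5\right) = 4 \left(\left(u^{2} + u^{2}\right) - 5\right) = 4 \left(2 u^{2} - 5\right) = 4 \left(-5 + 2 u^{2}\right) = -20 + 8 u^{2}$)
$Z{\left(N,C \right)} = 351 - 144 C^{2}$ ($Z{\left(N,C \right)} = - 3 \cdot 6 \left(\frac{1}{2} + \left(-20 + 8 C^{2}\right)\right) = - 3 \cdot 6 \left(- \frac{39}{2} + 8 C^{2}\right) = - 3 \left(-117 + 48 C^{2}\right) = 351 - 144 C^{2}$)
$464 Z{\left(-10,-5 \right)} = 464 \left(351 - 144 \left(-5\right)^{2}\right) = 464 \left(351 - 3600\right) = 464 \left(-3249\right) = -1507536$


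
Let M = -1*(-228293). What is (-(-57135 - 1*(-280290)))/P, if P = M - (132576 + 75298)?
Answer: -223155/20419 ≈ -10.929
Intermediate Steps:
M = 228293
P = 20419 (P = 228293 - (132576 + 75298) = 228293 - 1*207874 = 228293 - 207874 = 20419)
(-(-57135 - 1*(-280290)))/P = -(-57135 - 1*(-280290))/20419 = -(-57135 + 280290)*(1/20419) = -1*223155*(1/20419) = -223155*1/20419 = -223155/20419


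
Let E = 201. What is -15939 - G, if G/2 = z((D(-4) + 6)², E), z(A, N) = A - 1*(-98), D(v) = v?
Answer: -16143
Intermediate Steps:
z(A, N) = 98 + A (z(A, N) = A + 98 = 98 + A)
G = 204 (G = 2*(98 + (-4 + 6)²) = 2*(98 + 2²) = 2*(98 + 4) = 2*102 = 204)
-15939 - G = -15939 - 1*204 = -15939 - 204 = -16143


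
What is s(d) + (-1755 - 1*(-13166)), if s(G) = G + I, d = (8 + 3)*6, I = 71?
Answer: 11548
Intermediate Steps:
d = 66 (d = 11*6 = 66)
s(G) = 71 + G (s(G) = G + 71 = 71 + G)
s(d) + (-1755 - 1*(-13166)) = (71 + 66) + (-1755 - 1*(-13166)) = 137 + (-1755 + 13166) = 137 + 11411 = 11548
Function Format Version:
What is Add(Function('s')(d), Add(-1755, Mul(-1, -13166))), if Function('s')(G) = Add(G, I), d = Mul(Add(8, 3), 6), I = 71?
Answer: 11548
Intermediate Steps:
d = 66 (d = Mul(11, 6) = 66)
Function('s')(G) = Add(71, G) (Function('s')(G) = Add(G, 71) = Add(71, G))
Add(Function('s')(d), Add(-1755, Mul(-1, -13166))) = Add(Add(71, 66), Add(-1755, Mul(-1, -13166))) = Add(137, Add(-1755, 13166)) = Add(137, 11411) = 11548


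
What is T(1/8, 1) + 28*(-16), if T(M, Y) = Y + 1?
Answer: -446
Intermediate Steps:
T(M, Y) = 1 + Y
T(1/8, 1) + 28*(-16) = (1 + 1) + 28*(-16) = 2 - 448 = -446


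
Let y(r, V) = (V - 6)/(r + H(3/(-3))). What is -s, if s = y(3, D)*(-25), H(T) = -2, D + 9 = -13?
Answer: -700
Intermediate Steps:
D = -22 (D = -9 - 13 = -22)
y(r, V) = (-6 + V)/(-2 + r) (y(r, V) = (V - 6)/(r - 2) = (-6 + V)/(-2 + r))
s = 700 (s = ((-6 - 22)/(-2 + 3))*(-25) = (-28/1)*(-25) = (1*(-28))*(-25) = -28*(-25) = 700)
-s = -1*700 = -700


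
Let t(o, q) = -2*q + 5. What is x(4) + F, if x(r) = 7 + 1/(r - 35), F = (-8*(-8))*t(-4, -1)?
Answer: 14104/31 ≈ 454.97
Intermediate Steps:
t(o, q) = 5 - 2*q
F = 448 (F = (-8*(-8))*(5 - 2*(-1)) = 64*(5 + 2) = 64*7 = 448)
x(r) = 7 + 1/(-35 + r)
x(4) + F = (-244 + 7*4)/(-35 + 4) + 448 = (-244 + 28)/(-31) + 448 = -1/31*(-216) + 448 = 216/31 + 448 = 14104/31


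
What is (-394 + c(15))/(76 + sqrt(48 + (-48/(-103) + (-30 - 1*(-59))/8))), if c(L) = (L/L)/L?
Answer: -370045216/70747515 + 11818*sqrt(8842138)/70747515 ≈ -4.7338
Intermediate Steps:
c(L) = 1/L
(-394 + c(15))/(76 + sqrt(48 + (-48/(-103) + (-30 - 1*(-59))/8))) = (-394 + 1/15)/(76 + sqrt(48 + (-48/(-103) + (-30 - 1*(-59))/8))) = (-394 + 1/15)/(76 + sqrt(48 + (-48*(-1/103) + (-30 + 59)*(1/8)))) = -5909/(15*(76 + sqrt(48 + (48/103 + 29*(1/8))))) = -5909/(15*(76 + sqrt(48 + (48/103 + 29/8)))) = -5909/(15*(76 + sqrt(48 + 3371/824))) = -5909/(15*(76 + sqrt(42923/824))) = -5909/(15*(76 + sqrt(8842138)/412))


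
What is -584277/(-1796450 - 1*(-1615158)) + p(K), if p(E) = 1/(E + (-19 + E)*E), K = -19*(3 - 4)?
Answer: 11282555/3444548 ≈ 3.2755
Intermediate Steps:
K = 19 (K = -19*(-1) = 19)
p(E) = 1/(E + E*(-19 + E))
-584277/(-1796450 - 1*(-1615158)) + p(K) = -584277/(-1796450 - 1*(-1615158)) + 1/(19*(-18 + 19)) = -584277/(-1796450 + 1615158) + (1/19)/1 = -584277/(-181292) + (1/19)*1 = -584277*(-1/181292) + 1/19 = 584277/181292 + 1/19 = 11282555/3444548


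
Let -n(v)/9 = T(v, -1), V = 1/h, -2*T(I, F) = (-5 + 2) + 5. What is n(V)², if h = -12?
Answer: 81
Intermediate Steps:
T(I, F) = -1 (T(I, F) = -((-5 + 2) + 5)/2 = -(-3 + 5)/2 = -½*2 = -1)
V = -1/12 (V = 1/(-12) = -1/12 ≈ -0.083333)
n(v) = 9 (n(v) = -9*(-1) = 9)
n(V)² = 9² = 81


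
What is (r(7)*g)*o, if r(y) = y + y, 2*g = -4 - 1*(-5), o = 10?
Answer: 70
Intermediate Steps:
g = 1/2 (g = (-4 - 1*(-5))/2 = (-4 + 5)/2 = (1/2)*1 = 1/2 ≈ 0.50000)
r(y) = 2*y
(r(7)*g)*o = ((2*7)*(1/2))*10 = (14*(1/2))*10 = 7*10 = 70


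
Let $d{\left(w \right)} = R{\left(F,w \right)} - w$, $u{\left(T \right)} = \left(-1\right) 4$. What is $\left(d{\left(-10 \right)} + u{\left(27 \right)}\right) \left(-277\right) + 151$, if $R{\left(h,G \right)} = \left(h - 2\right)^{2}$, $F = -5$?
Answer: $-15084$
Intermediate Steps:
$u{\left(T \right)} = -4$
$R{\left(h,G \right)} = \left(-2 + h\right)^{2}$
$d{\left(w \right)} = 49 - w$ ($d{\left(w \right)} = \left(-2 - 5\right)^{2} - w = \left(-7\right)^{2} - w = 49 - w$)
$\left(d{\left(-10 \right)} + u{\left(27 \right)}\right) \left(-277\right) + 151 = \left(\left(49 - -10\right) - 4\right) \left(-277\right) + 151 = \left(\left(49 + 10\right) - 4\right) \left(-277\right) + 151 = \left(59 - 4\right) \left(-277\right) + 151 = 55 \left(-277\right) + 151 = -15235 + 151 = -15084$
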